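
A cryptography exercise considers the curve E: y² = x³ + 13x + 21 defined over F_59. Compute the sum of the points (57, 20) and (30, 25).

(57, 20) + (30, 25). λ = (25 - 20)/(30 - 57) ≡ 5/32 mod 59. 32⁻¹ ≡ 24 (mod 59) since 32·24 = 768 ≡ 1, so λ ≡ 2.
  x = λ² - 57 - 30 = 4 - 87 ≡ 35; y = λ·(57 - 35) - 20 ≡ 24. → (35, 24)

(35, 24)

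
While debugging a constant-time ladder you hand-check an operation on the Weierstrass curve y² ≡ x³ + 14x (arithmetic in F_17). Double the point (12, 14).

(1, 7)

tangent at (12, 14): λ = (3·12² + 14)/(2·14) ≡ 4/11. 11⁻¹ ≡ 14 (mod 17) since 11·14 = 154 ≡ 1, so λ ≡ 4·14 ≡ 5.
  x = λ² - 12 - 12 = 25 - 24 ≡ 1; y = λ·(12 - 1) - 14 ≡ 7. → (1, 7)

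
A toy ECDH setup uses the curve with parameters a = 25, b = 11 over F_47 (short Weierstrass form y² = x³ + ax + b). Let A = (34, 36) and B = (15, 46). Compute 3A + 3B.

First 3A:
Repeated addition: build up to 3A.
2A: tangent at (34, 36): λ = (3·34² + 25)/(2·36) ≡ 15/25. 25⁻¹ ≡ 32 (mod 47), so λ ≡ 15·32 ≡ 10.
  x = λ² - 34 - 34 = 100 - 68 ≡ 32; y = λ·(34 - 32) - 36 ≡ 31. → (32, 31)
3A: (32, 31) + (34, 36). λ = (36 - 31)/(34 - 32) ≡ 5/2 mod 47. 2⁻¹ ≡ 24 (mod 47), so λ ≡ 26.
  x = λ² - 32 - 34 = 676 - 66 ≡ 46; y = λ·(32 - 46) - 31 ≡ 28. → (46, 28)
3A = (46, 28).
Next 3B:
Repeated addition: build up to 3B.
2B: tangent at (15, 46): λ = (3·15² + 25)/(2·46) ≡ 42/45. 45⁻¹ ≡ 23 (mod 47) since 45·23 = 1035 ≡ 1, so λ ≡ 42·23 ≡ 26.
  x = λ² - 15 - 15 = 676 - 30 ≡ 35; y = λ·(15 - 35) - 46 ≡ 45. → (35, 45)
3B: (35, 45) + (15, 46). λ = (46 - 45)/(15 - 35) ≡ 1/27 mod 47. 27⁻¹ ≡ 7 (mod 47), so λ ≡ 7.
  x = λ² - 35 - 15 = 49 - 50 ≡ 46; y = λ·(35 - 46) - 45 ≡ 19. → (46, 19)
3B = (46, 19).
Finally 3A + 3B:
(46, 28) + (46, 19): same x and y₁ ≡ -y₂, so the sum is the point at infinity.

O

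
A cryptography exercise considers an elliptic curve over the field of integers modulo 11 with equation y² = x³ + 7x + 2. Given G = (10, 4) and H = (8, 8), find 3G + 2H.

(7, 8)

First 3G:
Repeated addition: build up to 3G.
2G: tangent at (10, 4): λ = (3·10² + 7)/(2·4) ≡ 10/8. 8⁻¹ ≡ 7 (mod 11), so λ ≡ 10·7 ≡ 4.
  x = λ² - 10 - 10 = 16 - 20 ≡ 7; y = λ·(10 - 7) - 4 ≡ 8. → (7, 8)
3G: (7, 8) + (10, 4). λ = (4 - 8)/(10 - 7) ≡ 7/3 mod 11. 3⁻¹ ≡ 4 (mod 11), so λ ≡ 6.
  x = λ² - 7 - 10 = 36 - 17 ≡ 8; y = λ·(7 - 8) - 8 ≡ 8. → (8, 8)
3G = (8, 8).
Next 2H:
Repeated addition: build up to 2H.
2H: tangent at (8, 8): λ = (3·8² + 7)/(2·8) ≡ 1/5. 5⁻¹ ≡ 9 (mod 11), so λ ≡ 1·9 ≡ 9.
  x = λ² - 8 - 8 = 81 - 16 ≡ 10; y = λ·(8 - 10) - 8 ≡ 7. → (10, 7)
2H = (10, 7).
Finally 3G + 2H:
(8, 8) + (10, 7). λ = (7 - 8)/(10 - 8) ≡ 10/2 mod 11. 2⁻¹ ≡ 6 (mod 11), so λ ≡ 5.
  x = λ² - 8 - 10 = 25 - 18 ≡ 7; y = λ·(8 - 7) - 8 ≡ 8. → (7, 8)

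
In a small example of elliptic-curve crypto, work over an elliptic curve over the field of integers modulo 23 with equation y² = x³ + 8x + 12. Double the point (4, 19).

tangent at (4, 19): λ = (3·4² + 8)/(2·19) ≡ 10/15. 15⁻¹ ≡ 20 (mod 23), so λ ≡ 10·20 ≡ 16.
  x = λ² - 4 - 4 = 256 - 8 ≡ 18; y = λ·(4 - 18) - 19 ≡ 10. → (18, 10)

(18, 10)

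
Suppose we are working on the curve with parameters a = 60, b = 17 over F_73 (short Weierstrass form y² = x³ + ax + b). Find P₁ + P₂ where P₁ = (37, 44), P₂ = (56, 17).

(37, 44) + (56, 17). λ = (17 - 44)/(56 - 37) ≡ 46/19 mod 73. 19⁻¹ ≡ 50 (mod 73), so λ ≡ 37.
  x = λ² - 37 - 56 = 1369 - 93 ≡ 35; y = λ·(37 - 35) - 44 ≡ 30. → (35, 30)

(35, 30)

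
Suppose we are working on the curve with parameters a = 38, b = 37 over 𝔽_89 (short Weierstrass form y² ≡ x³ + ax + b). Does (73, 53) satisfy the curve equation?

yes

y² = 53² ≡ 50; x³ + 38x + 37 = 391828 ≡ 50 (mod 89). 50 = 50.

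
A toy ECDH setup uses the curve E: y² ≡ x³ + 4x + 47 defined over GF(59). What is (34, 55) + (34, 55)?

(19, 43)

tangent at (34, 55): λ = (3·34² + 4)/(2·55) ≡ 50/51. 51⁻¹ ≡ 22 (mod 59), so λ ≡ 50·22 ≡ 38.
  x = λ² - 34 - 34 = 1444 - 68 ≡ 19; y = λ·(34 - 19) - 55 ≡ 43. → (19, 43)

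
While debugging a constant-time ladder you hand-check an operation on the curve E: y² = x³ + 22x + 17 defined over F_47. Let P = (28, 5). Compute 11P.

(43, 10)

Repeated addition: build up to 11P.
2P: tangent at (28, 5): λ = (3·28² + 22)/(2·5) ≡ 24/10. 10⁻¹ ≡ 33 (mod 47), so λ ≡ 24·33 ≡ 40.
  x = λ² - 28 - 28 = 1600 - 56 ≡ 40; y = λ·(28 - 40) - 5 ≡ 32. → (40, 32)
3P: (40, 32) + (28, 5). λ = (5 - 32)/(28 - 40) ≡ 20/35 mod 47. 35⁻¹ ≡ 43 (mod 47), so λ ≡ 14.
  x = λ² - 40 - 28 = 196 - 68 ≡ 34; y = λ·(40 - 34) - 32 ≡ 5. → (34, 5)
4P: (34, 5) + (28, 5). λ = (5 - 5)/(28 - 34) ≡ 0/41 mod 47. 41⁻¹ ≡ 39 (mod 47), so λ ≡ 0.
  x = λ² - 34 - 28 = 0 - 62 ≡ 32; y = λ·(34 - 32) - 5 ≡ 42. → (32, 42)
5P: (32, 42) + (28, 5). λ = (5 - 42)/(28 - 32) ≡ 10/43 mod 47. 43⁻¹ ≡ 35 (mod 47) since 43·35 = 1505 ≡ 1, so λ ≡ 21.
  x = λ² - 32 - 28 = 441 - 60 ≡ 5; y = λ·(32 - 5) - 42 ≡ 8. → (5, 8)
6P: (5, 8) + (28, 5). λ = (5 - 8)/(28 - 5) ≡ 44/23 mod 47. 23⁻¹ ≡ 45 (mod 47), so λ ≡ 6.
  x = λ² - 5 - 28 = 36 - 33 ≡ 3; y = λ·(5 - 3) - 8 ≡ 4. → (3, 4)
7P: (3, 4) + (28, 5). λ = (5 - 4)/(28 - 3) ≡ 1/25 mod 47. 25⁻¹ ≡ 32 (mod 47), so λ ≡ 32.
  x = λ² - 3 - 28 = 1024 - 31 ≡ 6; y = λ·(3 - 6) - 4 ≡ 41. → (6, 41)
8P: (6, 41) + (28, 5). λ = (5 - 41)/(28 - 6) ≡ 11/22 mod 47. 22⁻¹ ≡ 15 (mod 47) since 22·15 = 330 ≡ 1, so λ ≡ 24.
  x = λ² - 6 - 28 = 576 - 34 ≡ 25; y = λ·(6 - 25) - 41 ≡ 20. → (25, 20)
9P: (25, 20) + (28, 5). λ = (5 - 20)/(28 - 25) ≡ 32/3 mod 47. 3⁻¹ ≡ 16 (mod 47) since 3·16 = 48 ≡ 1, so λ ≡ 42.
  x = λ² - 25 - 28 = 1764 - 53 ≡ 19; y = λ·(25 - 19) - 20 ≡ 44. → (19, 44)
10P: (19, 44) + (28, 5). λ = (5 - 44)/(28 - 19) ≡ 8/9 mod 47. 9⁻¹ ≡ 21 (mod 47), so λ ≡ 27.
  x = λ² - 19 - 28 = 729 - 47 ≡ 24; y = λ·(19 - 24) - 44 ≡ 9. → (24, 9)
11P: (24, 9) + (28, 5). λ = (5 - 9)/(28 - 24) ≡ 43/4 mod 47. 4⁻¹ ≡ 12 (mod 47) since 4·12 = 48 ≡ 1, so λ ≡ 46.
  x = λ² - 24 - 28 = 2116 - 52 ≡ 43; y = λ·(24 - 43) - 9 ≡ 10. → (43, 10)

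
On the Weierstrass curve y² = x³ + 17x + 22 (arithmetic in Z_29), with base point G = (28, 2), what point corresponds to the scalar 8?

Double-and-add on 8 = (1000)₂. Start with G = (28, 2) for the leading 1-bit.
double: tangent at (28, 2): λ = (3·28² + 17)/(2·2) ≡ 20/4. 4⁻¹ ≡ 22 (mod 29) since 4·22 = 88 ≡ 1, so λ ≡ 20·22 ≡ 5.
  x = λ² - 28 - 28 = 25 - 56 ≡ 27; y = λ·(28 - 27) - 2 ≡ 3. → (27, 3)
double: tangent at (27, 3): λ = (3·27² + 17)/(2·3) ≡ 0/6. 6⁻¹ ≡ 5 (mod 29), so λ ≡ 0·5 ≡ 0.
  x = λ² - 27 - 27 = 0 - 54 ≡ 4; y = λ·(27 - 4) - 3 ≡ 26. → (4, 26)
double: tangent at (4, 26): λ = (3·4² + 17)/(2·26) ≡ 7/23. 23⁻¹ ≡ 24 (mod 29), so λ ≡ 7·24 ≡ 23.
  x = λ² - 4 - 4 = 529 - 8 ≡ 28; y = λ·(4 - 28) - 26 ≡ 2. → (28, 2)

(28, 2)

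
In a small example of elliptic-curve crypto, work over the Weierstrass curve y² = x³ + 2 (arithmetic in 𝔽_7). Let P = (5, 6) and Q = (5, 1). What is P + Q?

O

The two points share x = 5 and their y-coordinates satisfy 6 + 1 ≡ 0 (mod 7), so they are inverses. Their sum is O.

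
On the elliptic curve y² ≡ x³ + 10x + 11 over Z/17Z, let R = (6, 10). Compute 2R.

(7, 13)

tangent at (6, 10): λ = (3·6² + 10)/(2·10) ≡ 16/3. 3⁻¹ ≡ 6 (mod 17), so λ ≡ 16·6 ≡ 11.
  x = λ² - 6 - 6 = 121 - 12 ≡ 7; y = λ·(6 - 7) - 10 ≡ 13. → (7, 13)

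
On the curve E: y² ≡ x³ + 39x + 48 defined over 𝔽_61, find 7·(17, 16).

Write Q = (17, 16).
Double-and-add on 7 = (111)₂. Start with Q = (17, 16) for the leading 1-bit.
double: tangent at (17, 16): λ = (3·17² + 39)/(2·16) ≡ 52/32. 32⁻¹ ≡ 21 (mod 61), so λ ≡ 52·21 ≡ 55.
  x = λ² - 17 - 17 = 3025 - 34 ≡ 2; y = λ·(17 - 2) - 16 ≡ 16. → (2, 16)
add Q: (2, 16) + (17, 16). λ = (16 - 16)/(17 - 2) ≡ 0/15 mod 61. 15⁻¹ ≡ 57 (mod 61), so λ ≡ 0.
  x = λ² - 2 - 17 = 0 - 19 ≡ 42; y = λ·(2 - 42) - 16 ≡ 45. → (42, 45)
double: tangent at (42, 45): λ = (3·42² + 39)/(2·45) ≡ 24/29. 29⁻¹ ≡ 40 (mod 61) since 29·40 = 1160 ≡ 1, so λ ≡ 24·40 ≡ 45.
  x = λ² - 42 - 42 = 2025 - 84 ≡ 50; y = λ·(42 - 50) - 45 ≡ 22. → (50, 22)
add Q: (50, 22) + (17, 16). λ = (16 - 22)/(17 - 50) ≡ 55/28 mod 61. 28⁻¹ ≡ 24 (mod 61), so λ ≡ 39.
  x = λ² - 50 - 17 = 1521 - 67 ≡ 51; y = λ·(50 - 51) - 22 ≡ 0. → (51, 0)

(51, 0)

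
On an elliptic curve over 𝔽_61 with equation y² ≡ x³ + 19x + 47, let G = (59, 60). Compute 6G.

Double-and-add on 6 = (110)₂. Start with G = (59, 60) for the leading 1-bit.
double: tangent at (59, 60): λ = (3·59² + 19)/(2·60) ≡ 31/59. 59⁻¹ ≡ 30 (mod 61), so λ ≡ 31·30 ≡ 15.
  x = λ² - 59 - 59 = 225 - 118 ≡ 46; y = λ·(59 - 46) - 60 ≡ 13. → (46, 13)
add G: (46, 13) + (59, 60). λ = (60 - 13)/(59 - 46) ≡ 47/13 mod 61. 13⁻¹ ≡ 47 (mod 61) since 13·47 = 611 ≡ 1, so λ ≡ 13.
  x = λ² - 46 - 59 = 169 - 105 ≡ 3; y = λ·(46 - 3) - 13 ≡ 58. → (3, 58)
double: tangent at (3, 58): λ = (3·3² + 19)/(2·58) ≡ 46/55. 55⁻¹ ≡ 10 (mod 61) since 55·10 = 550 ≡ 1, so λ ≡ 46·10 ≡ 33.
  x = λ² - 3 - 3 = 1089 - 6 ≡ 46; y = λ·(3 - 46) - 58 ≡ 48. → (46, 48)

(46, 48)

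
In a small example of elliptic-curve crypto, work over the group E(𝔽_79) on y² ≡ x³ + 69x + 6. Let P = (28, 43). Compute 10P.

Double-and-add on 10 = (1010)₂. Start with P = (28, 43) for the leading 1-bit.
double: tangent at (28, 43): λ = (3·28² + 69)/(2·43) ≡ 51/7. 7⁻¹ ≡ 34 (mod 79), so λ ≡ 51·34 ≡ 75.
  x = λ² - 28 - 28 = 5625 - 56 ≡ 39; y = λ·(28 - 39) - 43 ≡ 1. → (39, 1)
double: tangent at (39, 1): λ = (3·39² + 69)/(2·1) ≡ 50/2. 2⁻¹ ≡ 40 (mod 79) since 2·40 = 80 ≡ 1, so λ ≡ 50·40 ≡ 25.
  x = λ² - 39 - 39 = 625 - 78 ≡ 73; y = λ·(39 - 73) - 1 ≡ 18. → (73, 18)
add P: (73, 18) + (28, 43). λ = (43 - 18)/(28 - 73) ≡ 25/34 mod 79. 34⁻¹ ≡ 7 (mod 79), so λ ≡ 17.
  x = λ² - 73 - 28 = 289 - 101 ≡ 30; y = λ·(73 - 30) - 18 ≡ 2. → (30, 2)
double: tangent at (30, 2): λ = (3·30² + 69)/(2·2) ≡ 4/4. 4⁻¹ ≡ 20 (mod 79), so λ ≡ 4·20 ≡ 1.
  x = λ² - 30 - 30 = 1 - 60 ≡ 20; y = λ·(30 - 20) - 2 ≡ 8. → (20, 8)

(20, 8)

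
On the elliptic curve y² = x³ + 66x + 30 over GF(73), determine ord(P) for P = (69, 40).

5

2P: tangent at (69, 40): λ = (3·69² + 66)/(2·40) ≡ 41/7. 7⁻¹ ≡ 21 (mod 73) since 7·21 = 147 ≡ 1, so λ ≡ 41·21 ≡ 58.
  x = λ² - 69 - 69 = 3364 - 138 ≡ 14; y = λ·(69 - 14) - 40 ≡ 11. → (14, 11)
3P: (14, 11) + (69, 40). λ = (40 - 11)/(69 - 14) ≡ 29/55 mod 73. 55⁻¹ ≡ 4 (mod 73), so λ ≡ 43.
  x = λ² - 14 - 69 = 1849 - 83 ≡ 14; y = λ·(14 - 14) - 11 ≡ 62. → (14, 62)
4P: (14, 62) + (69, 40). λ = (40 - 62)/(69 - 14) ≡ 51/55 mod 73. 55⁻¹ ≡ 4 (mod 73), so λ ≡ 58.
  x = λ² - 14 - 69 = 3364 - 83 ≡ 69; y = λ·(14 - 69) - 62 ≡ 33. → (69, 33)
5P: (69, 33) + (69, 40): same x and y₁ ≡ -y₂, so the sum is the point at infinity.
5P = the point at infinity, so the order is 5.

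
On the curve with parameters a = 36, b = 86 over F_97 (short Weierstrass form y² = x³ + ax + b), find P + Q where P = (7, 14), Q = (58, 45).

(7, 14) + (58, 45). λ = (45 - 14)/(58 - 7) ≡ 31/51 mod 97. 51⁻¹ ≡ 78 (mod 97), so λ ≡ 90.
  x = λ² - 7 - 58 = 8100 - 65 ≡ 81; y = λ·(7 - 81) - 14 ≡ 19. → (81, 19)

(81, 19)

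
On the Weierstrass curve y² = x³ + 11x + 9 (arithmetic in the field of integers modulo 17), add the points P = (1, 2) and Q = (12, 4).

(6, 11)

(1, 2) + (12, 4). λ = (4 - 2)/(12 - 1) ≡ 2/11 mod 17. 11⁻¹ ≡ 14 (mod 17), so λ ≡ 11.
  x = λ² - 1 - 12 = 121 - 13 ≡ 6; y = λ·(1 - 6) - 2 ≡ 11. → (6, 11)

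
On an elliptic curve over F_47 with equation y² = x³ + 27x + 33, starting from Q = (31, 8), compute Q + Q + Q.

Repeated addition: build up to 3Q.
2Q: tangent at (31, 8): λ = (3·31² + 27)/(2·8) ≡ 43/16. 16⁻¹ ≡ 3 (mod 47), so λ ≡ 43·3 ≡ 35.
  x = λ² - 31 - 31 = 1225 - 62 ≡ 35; y = λ·(31 - 35) - 8 ≡ 40. → (35, 40)
3Q: (35, 40) + (31, 8). λ = (8 - 40)/(31 - 35) ≡ 15/43 mod 47. 43⁻¹ ≡ 35 (mod 47), so λ ≡ 8.
  x = λ² - 35 - 31 = 64 - 66 ≡ 45; y = λ·(35 - 45) - 40 ≡ 21. → (45, 21)

(45, 21)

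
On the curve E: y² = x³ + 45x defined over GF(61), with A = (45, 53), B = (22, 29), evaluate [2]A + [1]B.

(36, 5)

First 2A:
Repeated addition: build up to 2A.
2A: tangent at (45, 53): λ = (3·45² + 45)/(2·53) ≡ 20/45. 45⁻¹ ≡ 19 (mod 61), so λ ≡ 20·19 ≡ 14.
  x = λ² - 45 - 45 = 196 - 90 ≡ 45; y = λ·(45 - 45) - 53 ≡ 8. → (45, 8)
2A = (45, 8).
Finally 2A + B:
(45, 8) + (22, 29). λ = (29 - 8)/(22 - 45) ≡ 21/38 mod 61. 38⁻¹ ≡ 53 (mod 61) since 38·53 = 2014 ≡ 1, so λ ≡ 15.
  x = λ² - 45 - 22 = 225 - 67 ≡ 36; y = λ·(45 - 36) - 8 ≡ 5. → (36, 5)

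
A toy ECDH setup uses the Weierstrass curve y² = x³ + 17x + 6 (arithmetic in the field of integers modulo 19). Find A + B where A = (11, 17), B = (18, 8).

(11, 17) + (18, 8). λ = (8 - 17)/(18 - 11) ≡ 10/7 mod 19. 7⁻¹ ≡ 11 (mod 19), so λ ≡ 15.
  x = λ² - 11 - 18 = 225 - 29 ≡ 6; y = λ·(11 - 6) - 17 ≡ 1. → (6, 1)

(6, 1)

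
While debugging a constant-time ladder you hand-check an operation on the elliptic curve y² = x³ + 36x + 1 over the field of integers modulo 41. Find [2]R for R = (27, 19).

tangent at (27, 19): λ = (3·27² + 36)/(2·19) ≡ 9/38. 38⁻¹ ≡ 27 (mod 41) since 38·27 = 1026 ≡ 1, so λ ≡ 9·27 ≡ 38.
  x = λ² - 27 - 27 = 1444 - 54 ≡ 37; y = λ·(27 - 37) - 19 ≡ 11. → (37, 11)

(37, 11)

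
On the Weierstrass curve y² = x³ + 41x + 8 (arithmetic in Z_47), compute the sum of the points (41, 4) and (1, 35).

(39, 25)

(41, 4) + (1, 35). λ = (35 - 4)/(1 - 41) ≡ 31/7 mod 47. 7⁻¹ ≡ 27 (mod 47), so λ ≡ 38.
  x = λ² - 41 - 1 = 1444 - 42 ≡ 39; y = λ·(41 - 39) - 4 ≡ 25. → (39, 25)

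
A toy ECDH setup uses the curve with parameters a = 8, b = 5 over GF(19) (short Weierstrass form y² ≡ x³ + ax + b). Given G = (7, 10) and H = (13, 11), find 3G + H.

First 3G:
Repeated addition: build up to 3G.
2G: tangent at (7, 10): λ = (3·7² + 8)/(2·10) ≡ 3/1. 1⁻¹ ≡ 1 (mod 19) since 1·1 = 1 ≡ 1, so λ ≡ 3·1 ≡ 3.
  x = λ² - 7 - 7 = 9 - 14 ≡ 14; y = λ·(7 - 14) - 10 ≡ 7. → (14, 7)
3G: (14, 7) + (7, 10). λ = (10 - 7)/(7 - 14) ≡ 3/12 mod 19. 12⁻¹ ≡ 8 (mod 19), so λ ≡ 5.
  x = λ² - 14 - 7 = 25 - 21 ≡ 4; y = λ·(14 - 4) - 7 ≡ 5. → (4, 5)
3G = (4, 5).
Finally 3G + H:
(4, 5) + (13, 11). λ = (11 - 5)/(13 - 4) ≡ 6/9 mod 19. 9⁻¹ ≡ 17 (mod 19) since 9·17 = 153 ≡ 1, so λ ≡ 7.
  x = λ² - 4 - 13 = 49 - 17 ≡ 13; y = λ·(4 - 13) - 5 ≡ 8. → (13, 8)

(13, 8)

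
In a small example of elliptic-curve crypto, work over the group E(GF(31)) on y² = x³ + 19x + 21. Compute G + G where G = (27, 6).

tangent at (27, 6): λ = (3·27² + 19)/(2·6) ≡ 5/12. 12⁻¹ ≡ 13 (mod 31) since 12·13 = 156 ≡ 1, so λ ≡ 5·13 ≡ 3.
  x = λ² - 27 - 27 = 9 - 54 ≡ 17; y = λ·(27 - 17) - 6 ≡ 24. → (17, 24)

(17, 24)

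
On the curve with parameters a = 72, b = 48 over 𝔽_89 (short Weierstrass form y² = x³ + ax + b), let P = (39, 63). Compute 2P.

tangent at (39, 63): λ = (3·39² + 72)/(2·63) ≡ 7/37. 37⁻¹ ≡ 77 (mod 89) since 37·77 = 2849 ≡ 1, so λ ≡ 7·77 ≡ 5.
  x = λ² - 39 - 39 = 25 - 78 ≡ 36; y = λ·(39 - 36) - 63 ≡ 41. → (36, 41)

(36, 41)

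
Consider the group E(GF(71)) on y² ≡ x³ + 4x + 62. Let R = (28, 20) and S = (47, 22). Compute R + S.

(44, 68)

(28, 20) + (47, 22). λ = (22 - 20)/(47 - 28) ≡ 2/19 mod 71. 19⁻¹ ≡ 15 (mod 71), so λ ≡ 30.
  x = λ² - 28 - 47 = 900 - 75 ≡ 44; y = λ·(28 - 44) - 20 ≡ 68. → (44, 68)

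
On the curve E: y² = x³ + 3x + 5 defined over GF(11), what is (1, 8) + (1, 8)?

tangent at (1, 8): λ = (3·1² + 3)/(2·8) ≡ 6/5. 5⁻¹ ≡ 9 (mod 11), so λ ≡ 6·9 ≡ 10.
  x = λ² - 1 - 1 = 100 - 2 ≡ 10; y = λ·(1 - 10) - 8 ≡ 1. → (10, 1)

(10, 1)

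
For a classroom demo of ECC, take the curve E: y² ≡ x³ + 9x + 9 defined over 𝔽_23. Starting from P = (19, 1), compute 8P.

(19, 1)

Double-and-add on 8 = (1000)₂. Start with P = (19, 1) for the leading 1-bit.
double: tangent at (19, 1): λ = (3·19² + 9)/(2·1) ≡ 11/2. 2⁻¹ ≡ 12 (mod 23), so λ ≡ 11·12 ≡ 17.
  x = λ² - 19 - 19 = 289 - 38 ≡ 21; y = λ·(19 - 21) - 1 ≡ 11. → (21, 11)
double: tangent at (21, 11): λ = (3·21² + 9)/(2·11) ≡ 21/22. 22⁻¹ ≡ 22 (mod 23) since 22·22 = 484 ≡ 1, so λ ≡ 21·22 ≡ 2.
  x = λ² - 21 - 21 = 4 - 42 ≡ 8; y = λ·(21 - 8) - 11 ≡ 15. → (8, 15)
double: tangent at (8, 15): λ = (3·8² + 9)/(2·15) ≡ 17/7. 7⁻¹ ≡ 10 (mod 23), so λ ≡ 17·10 ≡ 9.
  x = λ² - 8 - 8 = 81 - 16 ≡ 19; y = λ·(8 - 19) - 15 ≡ 1. → (19, 1)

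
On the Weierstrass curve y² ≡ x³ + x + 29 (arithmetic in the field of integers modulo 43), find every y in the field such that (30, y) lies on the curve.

x³ + 1x + 29 = 27059 ≡ 12 (mod 43).
12 is a non-residue mod 43; no y exists.

none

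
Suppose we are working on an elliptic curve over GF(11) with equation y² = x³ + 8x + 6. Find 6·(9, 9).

(4, 5)

Write P = (9, 9).
Repeated addition: build up to 6P.
2P: tangent at (9, 9): λ = (3·9² + 8)/(2·9) ≡ 9/7. 7⁻¹ ≡ 8 (mod 11), so λ ≡ 9·8 ≡ 6.
  x = λ² - 9 - 9 = 36 - 18 ≡ 7; y = λ·(9 - 7) - 9 ≡ 3. → (7, 3)
3P: (7, 3) + (9, 9). λ = (9 - 3)/(9 - 7) ≡ 6/2 mod 11. 2⁻¹ ≡ 6 (mod 11), so λ ≡ 3.
  x = λ² - 7 - 9 = 9 - 16 ≡ 4; y = λ·(7 - 4) - 3 ≡ 6. → (4, 6)
4P: (4, 6) + (9, 9). λ = (9 - 6)/(9 - 4) ≡ 3/5 mod 11. 5⁻¹ ≡ 9 (mod 11) since 5·9 = 45 ≡ 1, so λ ≡ 5.
  x = λ² - 4 - 9 = 25 - 13 ≡ 1; y = λ·(4 - 1) - 6 ≡ 9. → (1, 9)
5P: (1, 9) + (9, 9). λ = (9 - 9)/(9 - 1) ≡ 0/8 mod 11. 8⁻¹ ≡ 7 (mod 11) since 8·7 = 56 ≡ 1, so λ ≡ 0.
  x = λ² - 1 - 9 = 0 - 10 ≡ 1; y = λ·(1 - 1) - 9 ≡ 2. → (1, 2)
6P: (1, 2) + (9, 9). λ = (9 - 2)/(9 - 1) ≡ 7/8 mod 11. 8⁻¹ ≡ 7 (mod 11) since 8·7 = 56 ≡ 1, so λ ≡ 5.
  x = λ² - 1 - 9 = 25 - 10 ≡ 4; y = λ·(1 - 4) - 2 ≡ 5. → (4, 5)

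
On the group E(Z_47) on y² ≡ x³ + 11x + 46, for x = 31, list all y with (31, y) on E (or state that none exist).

2, 45

x³ + 11x + 46 = 30178 ≡ 4 (mod 47).
Square roots of 4 mod 47: 2 and 45 (since 2² = 4 ≡ 4).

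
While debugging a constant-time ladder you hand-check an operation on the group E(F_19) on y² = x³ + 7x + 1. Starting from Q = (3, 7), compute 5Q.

Repeated addition: build up to 5Q.
2Q: tangent at (3, 7): λ = (3·3² + 7)/(2·7) ≡ 15/14. 14⁻¹ ≡ 15 (mod 19), so λ ≡ 15·15 ≡ 16.
  x = λ² - 3 - 3 = 256 - 6 ≡ 3; y = λ·(3 - 3) - 7 ≡ 12. → (3, 12)
3Q: (3, 12) + (3, 7): same x and y₁ ≡ -y₂, so the sum is 𝒪.
4Q: 𝒪 + (3, 7) = (3, 7) (identity).
5Q: tangent at (3, 7): λ = (3·3² + 7)/(2·7) ≡ 15/14. 14⁻¹ ≡ 15 (mod 19), so λ ≡ 15·15 ≡ 16.
  x = λ² - 3 - 3 = 256 - 6 ≡ 3; y = λ·(3 - 3) - 7 ≡ 12. → (3, 12)

(3, 12)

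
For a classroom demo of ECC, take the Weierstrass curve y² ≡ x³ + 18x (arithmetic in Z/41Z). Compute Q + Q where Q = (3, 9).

tangent at (3, 9): λ = (3·3² + 18)/(2·9) ≡ 4/18. 18⁻¹ ≡ 16 (mod 41), so λ ≡ 4·16 ≡ 23.
  x = λ² - 3 - 3 = 529 - 6 ≡ 31; y = λ·(3 - 31) - 9 ≡ 3. → (31, 3)

(31, 3)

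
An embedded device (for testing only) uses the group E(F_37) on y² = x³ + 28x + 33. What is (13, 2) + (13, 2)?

(36, 2)

tangent at (13, 2): λ = (3·13² + 28)/(2·2) ≡ 17/4. 4⁻¹ ≡ 28 (mod 37), so λ ≡ 17·28 ≡ 32.
  x = λ² - 13 - 13 = 1024 - 26 ≡ 36; y = λ·(13 - 36) - 2 ≡ 2. → (36, 2)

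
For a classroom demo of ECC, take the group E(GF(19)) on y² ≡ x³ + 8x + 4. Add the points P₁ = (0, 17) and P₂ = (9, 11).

(2, 16)

(0, 17) + (9, 11). λ = (11 - 17)/(9 - 0) ≡ 13/9 mod 19. 9⁻¹ ≡ 17 (mod 19), so λ ≡ 12.
  x = λ² - 0 - 9 = 144 - 9 ≡ 2; y = λ·(0 - 2) - 17 ≡ 16. → (2, 16)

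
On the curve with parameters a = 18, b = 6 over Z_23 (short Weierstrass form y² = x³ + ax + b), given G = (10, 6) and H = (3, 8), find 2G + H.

First 2G:
Repeated addition: build up to 2G.
2G: tangent at (10, 6): λ = (3·10² + 18)/(2·6) ≡ 19/12. 12⁻¹ ≡ 2 (mod 23) since 12·2 = 24 ≡ 1, so λ ≡ 19·2 ≡ 15.
  x = λ² - 10 - 10 = 225 - 20 ≡ 21; y = λ·(10 - 21) - 6 ≡ 13. → (21, 13)
2G = (21, 13).
Finally 2G + H:
(21, 13) + (3, 8). λ = (8 - 13)/(3 - 21) ≡ 18/5 mod 23. 5⁻¹ ≡ 14 (mod 23) since 5·14 = 70 ≡ 1, so λ ≡ 22.
  x = λ² - 21 - 3 = 484 - 24 ≡ 0; y = λ·(21 - 0) - 13 ≡ 12. → (0, 12)

(0, 12)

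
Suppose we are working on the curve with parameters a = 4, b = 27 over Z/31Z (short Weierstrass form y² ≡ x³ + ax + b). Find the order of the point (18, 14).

2P: tangent at (18, 14): λ = (3·18² + 4)/(2·14) ≡ 15/28. 28⁻¹ ≡ 10 (mod 31) since 28·10 = 280 ≡ 1, so λ ≡ 15·10 ≡ 26.
  x = λ² - 18 - 18 = 676 - 36 ≡ 20; y = λ·(18 - 20) - 14 ≡ 27. → (20, 27)
3P: (20, 27) + (18, 14). λ = (14 - 27)/(18 - 20) ≡ 18/29 mod 31. 29⁻¹ ≡ 15 (mod 31) since 29·15 = 435 ≡ 1, so λ ≡ 22.
  x = λ² - 20 - 18 = 484 - 38 ≡ 12; y = λ·(20 - 12) - 27 ≡ 25. → (12, 25)
4P: (12, 25) + (18, 14). λ = (14 - 25)/(18 - 12) ≡ 20/6 mod 31. 6⁻¹ ≡ 26 (mod 31), so λ ≡ 24.
  x = λ² - 12 - 18 = 576 - 30 ≡ 19; y = λ·(12 - 19) - 25 ≡ 24. → (19, 24)
5P: (19, 24) + (18, 14). λ = (14 - 24)/(18 - 19) ≡ 21/30 mod 31. 30⁻¹ ≡ 30 (mod 31), so λ ≡ 10.
  x = λ² - 19 - 18 = 100 - 37 ≡ 1; y = λ·(19 - 1) - 24 ≡ 1. → (1, 1)
6P: (1, 1) + (18, 14). λ = (14 - 1)/(18 - 1) ≡ 13/17 mod 31. 17⁻¹ ≡ 11 (mod 31) since 17·11 = 187 ≡ 1, so λ ≡ 19.
  x = λ² - 1 - 18 = 361 - 19 ≡ 1; y = λ·(1 - 1) - 1 ≡ 30. → (1, 30)
7P: (1, 30) + (18, 14). λ = (14 - 30)/(18 - 1) ≡ 15/17 mod 31. 17⁻¹ ≡ 11 (mod 31), so λ ≡ 10.
  x = λ² - 1 - 18 = 100 - 19 ≡ 19; y = λ·(1 - 19) - 30 ≡ 7. → (19, 7)
8P: (19, 7) + (18, 14). λ = (14 - 7)/(18 - 19) ≡ 7/30 mod 31. 30⁻¹ ≡ 30 (mod 31) since 30·30 = 900 ≡ 1, so λ ≡ 24.
  x = λ² - 19 - 18 = 576 - 37 ≡ 12; y = λ·(19 - 12) - 7 ≡ 6. → (12, 6)
9P: (12, 6) + (18, 14). λ = (14 - 6)/(18 - 12) ≡ 8/6 mod 31. 6⁻¹ ≡ 26 (mod 31), so λ ≡ 22.
  x = λ² - 12 - 18 = 484 - 30 ≡ 20; y = λ·(12 - 20) - 6 ≡ 4. → (20, 4)
10P: (20, 4) + (18, 14). λ = (14 - 4)/(18 - 20) ≡ 10/29 mod 31. 29⁻¹ ≡ 15 (mod 31) since 29·15 = 435 ≡ 1, so λ ≡ 26.
  x = λ² - 20 - 18 = 676 - 38 ≡ 18; y = λ·(20 - 18) - 4 ≡ 17. → (18, 17)
11P: (18, 17) + (18, 14): same x and y₁ ≡ -y₂, so the sum is O.
11P = O, so the order is 11.

11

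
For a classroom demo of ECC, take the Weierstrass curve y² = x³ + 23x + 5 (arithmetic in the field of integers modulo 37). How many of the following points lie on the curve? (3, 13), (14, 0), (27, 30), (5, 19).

(3, 13): 13² ≡ 21, rhs ≡ 27 → off.
(14, 0): 0² ≡ 0, rhs ≡ 0 → on.
(27, 30): 30² ≡ 12, rhs ≡ 33 → off.
(5, 19): 19² ≡ 28, rhs ≡ 23 → off.

1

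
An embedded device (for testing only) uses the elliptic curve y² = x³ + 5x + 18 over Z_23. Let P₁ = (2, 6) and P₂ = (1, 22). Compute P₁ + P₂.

(2, 6) + (1, 22). λ = (22 - 6)/(1 - 2) ≡ 16/22 mod 23. 22⁻¹ ≡ 22 (mod 23), so λ ≡ 7.
  x = λ² - 2 - 1 = 49 - 3 ≡ 0; y = λ·(2 - 0) - 6 ≡ 8. → (0, 8)

(0, 8)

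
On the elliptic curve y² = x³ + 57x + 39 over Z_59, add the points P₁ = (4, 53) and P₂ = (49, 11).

(4, 53) + (49, 11). λ = (11 - 53)/(49 - 4) ≡ 17/45 mod 59. 45⁻¹ ≡ 21 (mod 59), so λ ≡ 3.
  x = λ² - 4 - 49 = 9 - 53 ≡ 15; y = λ·(4 - 15) - 53 ≡ 32. → (15, 32)

(15, 32)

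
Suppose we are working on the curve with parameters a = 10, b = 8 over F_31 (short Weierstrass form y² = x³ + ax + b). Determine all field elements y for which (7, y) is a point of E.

x³ + 10x + 8 = 421 ≡ 18 (mod 31).
Square roots of 18 mod 31: 7 and 24 (since 7² = 49 ≡ 18).

7, 24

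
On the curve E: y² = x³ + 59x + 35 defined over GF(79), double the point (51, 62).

tangent at (51, 62): λ = (3·51² + 59)/(2·62) ≡ 41/45. 45⁻¹ ≡ 72 (mod 79), so λ ≡ 41·72 ≡ 29.
  x = λ² - 51 - 51 = 841 - 102 ≡ 28; y = λ·(51 - 28) - 62 ≡ 52. → (28, 52)

(28, 52)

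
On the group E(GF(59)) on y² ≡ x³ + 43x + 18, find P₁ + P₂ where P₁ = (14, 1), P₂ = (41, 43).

(29, 15)

(14, 1) + (41, 43). λ = (43 - 1)/(41 - 14) ≡ 42/27 mod 59. 27⁻¹ ≡ 35 (mod 59), so λ ≡ 54.
  x = λ² - 14 - 41 = 2916 - 55 ≡ 29; y = λ·(14 - 29) - 1 ≡ 15. → (29, 15)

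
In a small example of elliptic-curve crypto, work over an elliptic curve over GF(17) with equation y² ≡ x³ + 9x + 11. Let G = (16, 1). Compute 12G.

(16, 1)

Repeated addition: build up to 12G.
2G: tangent at (16, 1): λ = (3·16² + 9)/(2·1) ≡ 12/2. 2⁻¹ ≡ 9 (mod 17), so λ ≡ 12·9 ≡ 6.
  x = λ² - 16 - 16 = 36 - 32 ≡ 4; y = λ·(16 - 4) - 1 ≡ 3. → (4, 3)
3G: (4, 3) + (16, 1). λ = (1 - 3)/(16 - 4) ≡ 15/12 mod 17. 12⁻¹ ≡ 10 (mod 17) since 12·10 = 120 ≡ 1, so λ ≡ 14.
  x = λ² - 4 - 16 = 196 - 20 ≡ 6; y = λ·(4 - 6) - 3 ≡ 3. → (6, 3)
4G: (6, 3) + (16, 1). λ = (1 - 3)/(16 - 6) ≡ 15/10 mod 17. 10⁻¹ ≡ 12 (mod 17) since 10·12 = 120 ≡ 1, so λ ≡ 10.
  x = λ² - 6 - 16 = 100 - 22 ≡ 10; y = λ·(6 - 10) - 3 ≡ 8. → (10, 8)
5G: (10, 8) + (16, 1). λ = (1 - 8)/(16 - 10) ≡ 10/6 mod 17. 6⁻¹ ≡ 3 (mod 17) since 6·3 = 18 ≡ 1, so λ ≡ 13.
  x = λ² - 10 - 16 = 169 - 26 ≡ 7; y = λ·(10 - 7) - 8 ≡ 14. → (7, 14)
6G: (7, 14) + (16, 1). λ = (1 - 14)/(16 - 7) ≡ 4/9 mod 17. 9⁻¹ ≡ 2 (mod 17), so λ ≡ 8.
  x = λ² - 7 - 16 = 64 - 23 ≡ 7; y = λ·(7 - 7) - 14 ≡ 3. → (7, 3)
7G: (7, 3) + (16, 1). λ = (1 - 3)/(16 - 7) ≡ 15/9 mod 17. 9⁻¹ ≡ 2 (mod 17), so λ ≡ 13.
  x = λ² - 7 - 16 = 169 - 23 ≡ 10; y = λ·(7 - 10) - 3 ≡ 9. → (10, 9)
8G: (10, 9) + (16, 1). λ = (1 - 9)/(16 - 10) ≡ 9/6 mod 17. 6⁻¹ ≡ 3 (mod 17), so λ ≡ 10.
  x = λ² - 10 - 16 = 100 - 26 ≡ 6; y = λ·(10 - 6) - 9 ≡ 14. → (6, 14)
9G: (6, 14) + (16, 1). λ = (1 - 14)/(16 - 6) ≡ 4/10 mod 17. 10⁻¹ ≡ 12 (mod 17) since 10·12 = 120 ≡ 1, so λ ≡ 14.
  x = λ² - 6 - 16 = 196 - 22 ≡ 4; y = λ·(6 - 4) - 14 ≡ 14. → (4, 14)
10G: (4, 14) + (16, 1). λ = (1 - 14)/(16 - 4) ≡ 4/12 mod 17. 12⁻¹ ≡ 10 (mod 17) since 12·10 = 120 ≡ 1, so λ ≡ 6.
  x = λ² - 4 - 16 = 36 - 20 ≡ 16; y = λ·(4 - 16) - 14 ≡ 16. → (16, 16)
11G: (16, 16) + (16, 1): same x and y₁ ≡ -y₂, so the sum is O.
12G: O + (16, 1) = (16, 1) (identity).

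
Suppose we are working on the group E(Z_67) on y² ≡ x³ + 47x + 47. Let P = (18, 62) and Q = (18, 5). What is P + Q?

The two points share x = 18 and their y-coordinates satisfy 62 + 5 ≡ 0 (mod 67), so they are inverses. Their sum is 𝒪.

O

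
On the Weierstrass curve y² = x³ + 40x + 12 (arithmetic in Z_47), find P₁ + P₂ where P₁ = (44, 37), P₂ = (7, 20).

(5, 33)

(44, 37) + (7, 20). λ = (20 - 37)/(7 - 44) ≡ 30/10 mod 47. 10⁻¹ ≡ 33 (mod 47), so λ ≡ 3.
  x = λ² - 44 - 7 = 9 - 51 ≡ 5; y = λ·(44 - 5) - 37 ≡ 33. → (5, 33)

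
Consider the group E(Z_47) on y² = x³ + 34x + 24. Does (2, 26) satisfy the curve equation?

y² = 26² ≡ 18; x³ + 34x + 24 = 100 ≡ 6 (mod 47). 18 ≠ 6.

no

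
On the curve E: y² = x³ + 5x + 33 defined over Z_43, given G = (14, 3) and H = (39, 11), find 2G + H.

First 2G:
Repeated addition: build up to 2G.
2G: tangent at (14, 3): λ = (3·14² + 5)/(2·3) ≡ 34/6. 6⁻¹ ≡ 36 (mod 43) since 6·36 = 216 ≡ 1, so λ ≡ 34·36 ≡ 20.
  x = λ² - 14 - 14 = 400 - 28 ≡ 28; y = λ·(14 - 28) - 3 ≡ 18. → (28, 18)
2G = (28, 18).
Finally 2G + H:
(28, 18) + (39, 11). λ = (11 - 18)/(39 - 28) ≡ 36/11 mod 43. 11⁻¹ ≡ 4 (mod 43), so λ ≡ 15.
  x = λ² - 28 - 39 = 225 - 67 ≡ 29; y = λ·(28 - 29) - 18 ≡ 10. → (29, 10)

(29, 10)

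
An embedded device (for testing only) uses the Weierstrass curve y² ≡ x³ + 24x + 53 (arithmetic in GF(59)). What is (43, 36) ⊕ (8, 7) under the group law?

(43, 36) + (8, 7). λ = (7 - 36)/(8 - 43) ≡ 30/24 mod 59. 24⁻¹ ≡ 32 (mod 59), so λ ≡ 16.
  x = λ² - 43 - 8 = 256 - 51 ≡ 28; y = λ·(43 - 28) - 36 ≡ 27. → (28, 27)

(28, 27)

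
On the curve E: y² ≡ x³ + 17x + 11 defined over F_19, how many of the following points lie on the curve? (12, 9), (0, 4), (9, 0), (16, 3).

(12, 9): 9² ≡ 5, rhs ≡ 5 → on.
(0, 4): 4² ≡ 16, rhs ≡ 11 → off.
(9, 0): 0² ≡ 0, rhs ≡ 0 → on.
(16, 3): 3² ≡ 9, rhs ≡ 9 → on.

3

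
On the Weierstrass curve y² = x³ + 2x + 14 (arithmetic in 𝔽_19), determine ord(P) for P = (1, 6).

7

2P: tangent at (1, 6): λ = (3·1² + 2)/(2·6) ≡ 5/12. 12⁻¹ ≡ 8 (mod 19), so λ ≡ 5·8 ≡ 2.
  x = λ² - 1 - 1 = 4 - 2 ≡ 2; y = λ·(1 - 2) - 6 ≡ 11. → (2, 11)
3P: (2, 11) + (1, 6). λ = (6 - 11)/(1 - 2) ≡ 14/18 mod 19. 18⁻¹ ≡ 18 (mod 19), so λ ≡ 5.
  x = λ² - 2 - 1 = 25 - 3 ≡ 3; y = λ·(2 - 3) - 11 ≡ 3. → (3, 3)
4P: (3, 3) + (1, 6). λ = (6 - 3)/(1 - 3) ≡ 3/17 mod 19. 17⁻¹ ≡ 9 (mod 19) since 17·9 = 153 ≡ 1, so λ ≡ 8.
  x = λ² - 3 - 1 = 64 - 4 ≡ 3; y = λ·(3 - 3) - 3 ≡ 16. → (3, 16)
5P: (3, 16) + (1, 6). λ = (6 - 16)/(1 - 3) ≡ 9/17 mod 19. 17⁻¹ ≡ 9 (mod 19), so λ ≡ 5.
  x = λ² - 3 - 1 = 25 - 4 ≡ 2; y = λ·(3 - 2) - 16 ≡ 8. → (2, 8)
6P: (2, 8) + (1, 6). λ = (6 - 8)/(1 - 2) ≡ 17/18 mod 19. 18⁻¹ ≡ 18 (mod 19), so λ ≡ 2.
  x = λ² - 2 - 1 = 4 - 3 ≡ 1; y = λ·(2 - 1) - 8 ≡ 13. → (1, 13)
7P: (1, 13) + (1, 6): same x and y₁ ≡ -y₂, so the sum is O.
7P = O, so the order is 7.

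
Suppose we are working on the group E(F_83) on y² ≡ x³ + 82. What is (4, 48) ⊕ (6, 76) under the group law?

(4, 48) + (6, 76). λ = (76 - 48)/(6 - 4) ≡ 28/2 mod 83. 2⁻¹ ≡ 42 (mod 83), so λ ≡ 14.
  x = λ² - 4 - 6 = 196 - 10 ≡ 20; y = λ·(4 - 20) - 48 ≡ 60. → (20, 60)

(20, 60)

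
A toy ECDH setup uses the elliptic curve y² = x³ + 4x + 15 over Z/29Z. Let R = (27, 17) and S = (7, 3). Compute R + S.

(27, 17) + (7, 3). λ = (3 - 17)/(7 - 27) ≡ 15/9 mod 29. 9⁻¹ ≡ 13 (mod 29) since 9·13 = 117 ≡ 1, so λ ≡ 21.
  x = λ² - 27 - 7 = 441 - 34 ≡ 1; y = λ·(27 - 1) - 17 ≡ 7. → (1, 7)

(1, 7)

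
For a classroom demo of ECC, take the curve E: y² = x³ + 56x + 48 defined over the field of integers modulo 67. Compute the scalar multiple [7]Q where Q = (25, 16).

Double-and-add on 7 = (111)₂. Start with Q = (25, 16) for the leading 1-bit.
double: tangent at (25, 16): λ = (3·25² + 56)/(2·16) ≡ 55/32. 32⁻¹ ≡ 44 (mod 67) since 32·44 = 1408 ≡ 1, so λ ≡ 55·44 ≡ 8.
  x = λ² - 25 - 25 = 64 - 50 ≡ 14; y = λ·(25 - 14) - 16 ≡ 5. → (14, 5)
add Q: (14, 5) + (25, 16). λ = (16 - 5)/(25 - 14) ≡ 11/11 mod 67. 11⁻¹ ≡ 61 (mod 67), so λ ≡ 1.
  x = λ² - 14 - 25 = 1 - 39 ≡ 29; y = λ·(14 - 29) - 5 ≡ 47. → (29, 47)
double: tangent at (29, 47): λ = (3·29² + 56)/(2·47) ≡ 33/27. 27⁻¹ ≡ 5 (mod 67), so λ ≡ 33·5 ≡ 31.
  x = λ² - 29 - 29 = 961 - 58 ≡ 32; y = λ·(29 - 32) - 47 ≡ 61. → (32, 61)
add Q: (32, 61) + (25, 16). λ = (16 - 61)/(25 - 32) ≡ 22/60 mod 67. 60⁻¹ ≡ 19 (mod 67) since 60·19 = 1140 ≡ 1, so λ ≡ 16.
  x = λ² - 32 - 25 = 256 - 57 ≡ 65; y = λ·(32 - 65) - 61 ≡ 14. → (65, 14)

(65, 14)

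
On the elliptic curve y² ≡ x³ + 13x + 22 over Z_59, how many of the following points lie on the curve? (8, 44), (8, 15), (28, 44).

2

(8, 44): 44² ≡ 48, rhs ≡ 48 → on.
(8, 15): 15² ≡ 48, rhs ≡ 48 → on.
(28, 44): 44² ≡ 48, rhs ≡ 36 → off.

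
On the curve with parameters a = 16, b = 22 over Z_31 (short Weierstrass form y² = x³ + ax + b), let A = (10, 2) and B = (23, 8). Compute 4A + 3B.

First 4A:
Double-and-add on 4 = (100)₂. Start with A = (10, 2) for the leading 1-bit.
double: tangent at (10, 2): λ = (3·10² + 16)/(2·2) ≡ 6/4. 4⁻¹ ≡ 8 (mod 31) since 4·8 = 32 ≡ 1, so λ ≡ 6·8 ≡ 17.
  x = λ² - 10 - 10 = 289 - 20 ≡ 21; y = λ·(10 - 21) - 2 ≡ 28. → (21, 28)
double: tangent at (21, 28): λ = (3·21² + 16)/(2·28) ≡ 6/25. 25⁻¹ ≡ 5 (mod 31) since 25·5 = 125 ≡ 1, so λ ≡ 6·5 ≡ 30.
  x = λ² - 21 - 21 = 900 - 42 ≡ 21; y = λ·(21 - 21) - 28 ≡ 3. → (21, 3)
4A = (21, 3).
Next 3B:
Repeated addition: build up to 3B.
2B: tangent at (23, 8): λ = (3·23² + 16)/(2·8) ≡ 22/16. 16⁻¹ ≡ 2 (mod 31) since 16·2 = 32 ≡ 1, so λ ≡ 22·2 ≡ 13.
  x = λ² - 23 - 23 = 169 - 46 ≡ 30; y = λ·(23 - 30) - 8 ≡ 25. → (30, 25)
3B: (30, 25) + (23, 8). λ = (8 - 25)/(23 - 30) ≡ 14/24 mod 31. 24⁻¹ ≡ 22 (mod 31), so λ ≡ 29.
  x = λ² - 30 - 23 = 841 - 53 ≡ 13; y = λ·(30 - 13) - 25 ≡ 3. → (13, 3)
3B = (13, 3).
Finally 4A + 3B:
(21, 3) + (13, 3). λ = (3 - 3)/(13 - 21) ≡ 0/23 mod 31. 23⁻¹ ≡ 27 (mod 31), so λ ≡ 0.
  x = λ² - 21 - 13 = 0 - 34 ≡ 28; y = λ·(21 - 28) - 3 ≡ 28. → (28, 28)

(28, 28)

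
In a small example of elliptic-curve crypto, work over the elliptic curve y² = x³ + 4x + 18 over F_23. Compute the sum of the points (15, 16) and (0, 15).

(17, 13)

(15, 16) + (0, 15). λ = (15 - 16)/(0 - 15) ≡ 22/8 mod 23. 8⁻¹ ≡ 3 (mod 23) since 8·3 = 24 ≡ 1, so λ ≡ 20.
  x = λ² - 15 - 0 = 400 - 15 ≡ 17; y = λ·(15 - 17) - 16 ≡ 13. → (17, 13)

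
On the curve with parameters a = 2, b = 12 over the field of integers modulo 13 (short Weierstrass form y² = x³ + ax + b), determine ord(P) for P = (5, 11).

2P: tangent at (5, 11): λ = (3·5² + 2)/(2·11) ≡ 12/9. 9⁻¹ ≡ 3 (mod 13), so λ ≡ 12·3 ≡ 10.
  x = λ² - 5 - 5 = 100 - 10 ≡ 12; y = λ·(5 - 12) - 11 ≡ 10. → (12, 10)
3P: (12, 10) + (5, 11). λ = (11 - 10)/(5 - 12) ≡ 1/6 mod 13. 6⁻¹ ≡ 11 (mod 13) since 6·11 = 66 ≡ 1, so λ ≡ 11.
  x = λ² - 12 - 5 = 121 - 17 ≡ 0; y = λ·(12 - 0) - 10 ≡ 5. → (0, 5)
4P: (0, 5) + (5, 11). λ = (11 - 5)/(5 - 0) ≡ 6/5 mod 13. 5⁻¹ ≡ 8 (mod 13) since 5·8 = 40 ≡ 1, so λ ≡ 9.
  x = λ² - 0 - 5 = 81 - 5 ≡ 11; y = λ·(0 - 11) - 5 ≡ 0. → (11, 0)
5P: (11, 0) + (5, 11). λ = (11 - 0)/(5 - 11) ≡ 11/7 mod 13. 7⁻¹ ≡ 2 (mod 13), so λ ≡ 9.
  x = λ² - 11 - 5 = 81 - 16 ≡ 0; y = λ·(11 - 0) - 0 ≡ 8. → (0, 8)
6P: (0, 8) + (5, 11). λ = (11 - 8)/(5 - 0) ≡ 3/5 mod 13. 5⁻¹ ≡ 8 (mod 13), so λ ≡ 11.
  x = λ² - 0 - 5 = 121 - 5 ≡ 12; y = λ·(0 - 12) - 8 ≡ 3. → (12, 3)
7P: (12, 3) + (5, 11). λ = (11 - 3)/(5 - 12) ≡ 8/6 mod 13. 6⁻¹ ≡ 11 (mod 13), so λ ≡ 10.
  x = λ² - 12 - 5 = 100 - 17 ≡ 5; y = λ·(12 - 5) - 3 ≡ 2. → (5, 2)
8P: (5, 2) + (5, 11): same x and y₁ ≡ -y₂, so the sum is O.
8P = O, so the order is 8.

8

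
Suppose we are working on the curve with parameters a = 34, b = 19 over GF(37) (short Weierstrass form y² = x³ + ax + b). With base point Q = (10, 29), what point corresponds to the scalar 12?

(24, 28)

Double-and-add on 12 = (1100)₂. Start with Q = (10, 29) for the leading 1-bit.
double: tangent at (10, 29): λ = (3·10² + 34)/(2·29) ≡ 1/21. 21⁻¹ ≡ 30 (mod 37) since 21·30 = 630 ≡ 1, so λ ≡ 1·30 ≡ 30.
  x = λ² - 10 - 10 = 900 - 20 ≡ 29; y = λ·(10 - 29) - 29 ≡ 30. → (29, 30)
add Q: (29, 30) + (10, 29). λ = (29 - 30)/(10 - 29) ≡ 36/18 mod 37. 18⁻¹ ≡ 35 (mod 37), so λ ≡ 2.
  x = λ² - 29 - 10 = 4 - 39 ≡ 2; y = λ·(29 - 2) - 30 ≡ 24. → (2, 24)
double: tangent at (2, 24): λ = (3·2² + 34)/(2·24) ≡ 9/11. 11⁻¹ ≡ 27 (mod 37) since 11·27 = 297 ≡ 1, so λ ≡ 9·27 ≡ 21.
  x = λ² - 2 - 2 = 441 - 4 ≡ 30; y = λ·(2 - 30) - 24 ≡ 17. → (30, 17)
double: tangent at (30, 17): λ = (3·30² + 34)/(2·17) ≡ 33/34. 34⁻¹ ≡ 12 (mod 37), so λ ≡ 33·12 ≡ 26.
  x = λ² - 30 - 30 = 676 - 60 ≡ 24; y = λ·(30 - 24) - 17 ≡ 28. → (24, 28)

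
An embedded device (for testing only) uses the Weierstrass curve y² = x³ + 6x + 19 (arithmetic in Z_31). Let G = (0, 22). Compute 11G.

O

Repeated addition: build up to 11G.
2G: tangent at (0, 22): λ = (3·0² + 6)/(2·22) ≡ 6/13. 13⁻¹ ≡ 12 (mod 31) since 13·12 = 156 ≡ 1, so λ ≡ 6·12 ≡ 10.
  x = λ² - 0 - 0 = 100 - 0 ≡ 7; y = λ·(0 - 7) - 22 ≡ 1. → (7, 1)
3G: (7, 1) + (0, 22). λ = (22 - 1)/(0 - 7) ≡ 21/24 mod 31. 24⁻¹ ≡ 22 (mod 31) since 24·22 = 528 ≡ 1, so λ ≡ 28.
  x = λ² - 7 - 0 = 784 - 7 ≡ 2; y = λ·(7 - 2) - 1 ≡ 15. → (2, 15)
4G: (2, 15) + (0, 22). λ = (22 - 15)/(0 - 2) ≡ 7/29 mod 31. 29⁻¹ ≡ 15 (mod 31) since 29·15 = 435 ≡ 1, so λ ≡ 12.
  x = λ² - 2 - 0 = 144 - 2 ≡ 18; y = λ·(2 - 18) - 15 ≡ 10. → (18, 10)
5G: (18, 10) + (0, 22). λ = (22 - 10)/(0 - 18) ≡ 12/13 mod 31. 13⁻¹ ≡ 12 (mod 31) since 13·12 = 156 ≡ 1, so λ ≡ 20.
  x = λ² - 18 - 0 = 400 - 18 ≡ 10; y = λ·(18 - 10) - 10 ≡ 26. → (10, 26)
6G: (10, 26) + (0, 22). λ = (22 - 26)/(0 - 10) ≡ 27/21 mod 31. 21⁻¹ ≡ 3 (mod 31), so λ ≡ 19.
  x = λ² - 10 - 0 = 361 - 10 ≡ 10; y = λ·(10 - 10) - 26 ≡ 5. → (10, 5)
7G: (10, 5) + (0, 22). λ = (22 - 5)/(0 - 10) ≡ 17/21 mod 31. 21⁻¹ ≡ 3 (mod 31) since 21·3 = 63 ≡ 1, so λ ≡ 20.
  x = λ² - 10 - 0 = 400 - 10 ≡ 18; y = λ·(10 - 18) - 5 ≡ 21. → (18, 21)
8G: (18, 21) + (0, 22). λ = (22 - 21)/(0 - 18) ≡ 1/13 mod 31. 13⁻¹ ≡ 12 (mod 31) since 13·12 = 156 ≡ 1, so λ ≡ 12.
  x = λ² - 18 - 0 = 144 - 18 ≡ 2; y = λ·(18 - 2) - 21 ≡ 16. → (2, 16)
9G: (2, 16) + (0, 22). λ = (22 - 16)/(0 - 2) ≡ 6/29 mod 31. 29⁻¹ ≡ 15 (mod 31) since 29·15 = 435 ≡ 1, so λ ≡ 28.
  x = λ² - 2 - 0 = 784 - 2 ≡ 7; y = λ·(2 - 7) - 16 ≡ 30. → (7, 30)
10G: (7, 30) + (0, 22). λ = (22 - 30)/(0 - 7) ≡ 23/24 mod 31. 24⁻¹ ≡ 22 (mod 31), so λ ≡ 10.
  x = λ² - 7 - 0 = 100 - 7 ≡ 0; y = λ·(7 - 0) - 30 ≡ 9. → (0, 9)
11G: (0, 9) + (0, 22): same x and y₁ ≡ -y₂, so the sum is the point at infinity.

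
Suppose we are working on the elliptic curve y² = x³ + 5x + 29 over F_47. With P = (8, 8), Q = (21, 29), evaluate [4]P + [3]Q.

First 4P:
Repeated addition: build up to 4P.
2P: tangent at (8, 8): λ = (3·8² + 5)/(2·8) ≡ 9/16. 16⁻¹ ≡ 3 (mod 47), so λ ≡ 9·3 ≡ 27.
  x = λ² - 8 - 8 = 729 - 16 ≡ 8; y = λ·(8 - 8) - 8 ≡ 39. → (8, 39)
3P: (8, 39) + (8, 8): same x and y₁ ≡ -y₂, so the sum is the point at infinity.
4P: the point at infinity + (8, 8) = (8, 8) (identity).
4P = (8, 8).
Next 3Q:
Repeated addition: build up to 3Q.
2Q: tangent at (21, 29): λ = (3·21² + 5)/(2·29) ≡ 12/11. 11⁻¹ ≡ 30 (mod 47), so λ ≡ 12·30 ≡ 31.
  x = λ² - 21 - 21 = 961 - 42 ≡ 26; y = λ·(21 - 26) - 29 ≡ 4. → (26, 4)
3Q: (26, 4) + (21, 29). λ = (29 - 4)/(21 - 26) ≡ 25/42 mod 47. 42⁻¹ ≡ 28 (mod 47), so λ ≡ 42.
  x = λ² - 26 - 21 = 1764 - 47 ≡ 25; y = λ·(26 - 25) - 4 ≡ 38. → (25, 38)
3Q = (25, 38).
Finally 4P + 3Q:
(8, 8) + (25, 38). λ = (38 - 8)/(25 - 8) ≡ 30/17 mod 47. 17⁻¹ ≡ 36 (mod 47), so λ ≡ 46.
  x = λ² - 8 - 25 = 2116 - 33 ≡ 15; y = λ·(8 - 15) - 8 ≡ 46. → (15, 46)

(15, 46)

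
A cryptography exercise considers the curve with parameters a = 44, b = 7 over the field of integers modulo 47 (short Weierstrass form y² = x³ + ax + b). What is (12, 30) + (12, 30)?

tangent at (12, 30): λ = (3·12² + 44)/(2·30) ≡ 6/13. 13⁻¹ ≡ 29 (mod 47), so λ ≡ 6·29 ≡ 33.
  x = λ² - 12 - 12 = 1089 - 24 ≡ 31; y = λ·(12 - 31) - 30 ≡ 1. → (31, 1)

(31, 1)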